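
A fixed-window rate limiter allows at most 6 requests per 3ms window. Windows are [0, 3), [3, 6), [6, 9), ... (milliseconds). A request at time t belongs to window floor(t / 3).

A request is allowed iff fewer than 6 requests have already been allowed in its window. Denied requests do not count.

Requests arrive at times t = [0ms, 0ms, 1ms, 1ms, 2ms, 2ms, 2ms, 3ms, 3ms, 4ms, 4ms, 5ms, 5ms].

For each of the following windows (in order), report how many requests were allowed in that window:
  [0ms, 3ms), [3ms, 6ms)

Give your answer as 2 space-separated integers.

Processing requests:
  req#1 t=0ms (window 0): ALLOW
  req#2 t=0ms (window 0): ALLOW
  req#3 t=1ms (window 0): ALLOW
  req#4 t=1ms (window 0): ALLOW
  req#5 t=2ms (window 0): ALLOW
  req#6 t=2ms (window 0): ALLOW
  req#7 t=2ms (window 0): DENY
  req#8 t=3ms (window 1): ALLOW
  req#9 t=3ms (window 1): ALLOW
  req#10 t=4ms (window 1): ALLOW
  req#11 t=4ms (window 1): ALLOW
  req#12 t=5ms (window 1): ALLOW
  req#13 t=5ms (window 1): ALLOW

Allowed counts by window: 6 6

Answer: 6 6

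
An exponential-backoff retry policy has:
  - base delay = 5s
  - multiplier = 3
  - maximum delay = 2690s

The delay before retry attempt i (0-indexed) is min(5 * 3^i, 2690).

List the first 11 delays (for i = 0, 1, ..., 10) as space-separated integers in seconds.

Computing each delay:
  i=0: min(5*3^0, 2690) = 5
  i=1: min(5*3^1, 2690) = 15
  i=2: min(5*3^2, 2690) = 45
  i=3: min(5*3^3, 2690) = 135
  i=4: min(5*3^4, 2690) = 405
  i=5: min(5*3^5, 2690) = 1215
  i=6: min(5*3^6, 2690) = 2690
  i=7: min(5*3^7, 2690) = 2690
  i=8: min(5*3^8, 2690) = 2690
  i=9: min(5*3^9, 2690) = 2690
  i=10: min(5*3^10, 2690) = 2690

Answer: 5 15 45 135 405 1215 2690 2690 2690 2690 2690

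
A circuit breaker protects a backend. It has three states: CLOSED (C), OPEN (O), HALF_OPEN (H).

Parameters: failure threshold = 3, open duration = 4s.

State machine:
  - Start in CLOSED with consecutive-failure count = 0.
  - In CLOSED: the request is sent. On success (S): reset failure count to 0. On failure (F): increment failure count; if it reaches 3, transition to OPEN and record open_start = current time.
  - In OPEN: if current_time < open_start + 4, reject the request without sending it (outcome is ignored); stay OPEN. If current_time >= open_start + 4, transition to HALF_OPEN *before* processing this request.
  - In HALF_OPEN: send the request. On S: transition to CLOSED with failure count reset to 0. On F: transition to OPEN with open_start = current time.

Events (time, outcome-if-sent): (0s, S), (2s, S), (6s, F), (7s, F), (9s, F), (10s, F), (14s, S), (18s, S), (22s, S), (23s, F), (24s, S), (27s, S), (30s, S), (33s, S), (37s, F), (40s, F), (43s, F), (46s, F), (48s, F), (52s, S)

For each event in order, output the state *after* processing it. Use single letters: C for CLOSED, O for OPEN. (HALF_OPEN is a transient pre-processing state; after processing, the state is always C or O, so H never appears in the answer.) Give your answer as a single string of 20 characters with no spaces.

Answer: CCCCOOCCCCCCCCCCOOOC

Derivation:
State after each event:
  event#1 t=0s outcome=S: state=CLOSED
  event#2 t=2s outcome=S: state=CLOSED
  event#3 t=6s outcome=F: state=CLOSED
  event#4 t=7s outcome=F: state=CLOSED
  event#5 t=9s outcome=F: state=OPEN
  event#6 t=10s outcome=F: state=OPEN
  event#7 t=14s outcome=S: state=CLOSED
  event#8 t=18s outcome=S: state=CLOSED
  event#9 t=22s outcome=S: state=CLOSED
  event#10 t=23s outcome=F: state=CLOSED
  event#11 t=24s outcome=S: state=CLOSED
  event#12 t=27s outcome=S: state=CLOSED
  event#13 t=30s outcome=S: state=CLOSED
  event#14 t=33s outcome=S: state=CLOSED
  event#15 t=37s outcome=F: state=CLOSED
  event#16 t=40s outcome=F: state=CLOSED
  event#17 t=43s outcome=F: state=OPEN
  event#18 t=46s outcome=F: state=OPEN
  event#19 t=48s outcome=F: state=OPEN
  event#20 t=52s outcome=S: state=CLOSED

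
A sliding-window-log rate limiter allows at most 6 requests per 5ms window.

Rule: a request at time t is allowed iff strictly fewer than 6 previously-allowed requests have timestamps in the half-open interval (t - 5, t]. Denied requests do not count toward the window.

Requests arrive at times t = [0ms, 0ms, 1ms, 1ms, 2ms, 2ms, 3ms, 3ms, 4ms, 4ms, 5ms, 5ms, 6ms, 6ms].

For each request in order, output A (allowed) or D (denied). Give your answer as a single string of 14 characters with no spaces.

Answer: AAAAAADDDDAAAA

Derivation:
Tracking allowed requests in the window:
  req#1 t=0ms: ALLOW
  req#2 t=0ms: ALLOW
  req#3 t=1ms: ALLOW
  req#4 t=1ms: ALLOW
  req#5 t=2ms: ALLOW
  req#6 t=2ms: ALLOW
  req#7 t=3ms: DENY
  req#8 t=3ms: DENY
  req#9 t=4ms: DENY
  req#10 t=4ms: DENY
  req#11 t=5ms: ALLOW
  req#12 t=5ms: ALLOW
  req#13 t=6ms: ALLOW
  req#14 t=6ms: ALLOW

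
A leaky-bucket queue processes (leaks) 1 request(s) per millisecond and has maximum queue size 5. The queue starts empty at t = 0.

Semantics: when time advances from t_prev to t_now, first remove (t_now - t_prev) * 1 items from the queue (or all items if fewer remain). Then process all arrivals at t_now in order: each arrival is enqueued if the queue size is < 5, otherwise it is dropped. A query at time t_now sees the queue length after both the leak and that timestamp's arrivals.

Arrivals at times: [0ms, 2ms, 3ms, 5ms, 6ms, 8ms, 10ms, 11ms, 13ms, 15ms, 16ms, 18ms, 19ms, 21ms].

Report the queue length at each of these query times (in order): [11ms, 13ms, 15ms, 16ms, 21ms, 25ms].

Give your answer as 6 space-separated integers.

Queue lengths at query times:
  query t=11ms: backlog = 1
  query t=13ms: backlog = 1
  query t=15ms: backlog = 1
  query t=16ms: backlog = 1
  query t=21ms: backlog = 1
  query t=25ms: backlog = 0

Answer: 1 1 1 1 1 0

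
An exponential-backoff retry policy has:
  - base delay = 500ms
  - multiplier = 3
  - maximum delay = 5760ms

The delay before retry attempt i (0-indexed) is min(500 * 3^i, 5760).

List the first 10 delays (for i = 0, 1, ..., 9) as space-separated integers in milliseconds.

Answer: 500 1500 4500 5760 5760 5760 5760 5760 5760 5760

Derivation:
Computing each delay:
  i=0: min(500*3^0, 5760) = 500
  i=1: min(500*3^1, 5760) = 1500
  i=2: min(500*3^2, 5760) = 4500
  i=3: min(500*3^3, 5760) = 5760
  i=4: min(500*3^4, 5760) = 5760
  i=5: min(500*3^5, 5760) = 5760
  i=6: min(500*3^6, 5760) = 5760
  i=7: min(500*3^7, 5760) = 5760
  i=8: min(500*3^8, 5760) = 5760
  i=9: min(500*3^9, 5760) = 5760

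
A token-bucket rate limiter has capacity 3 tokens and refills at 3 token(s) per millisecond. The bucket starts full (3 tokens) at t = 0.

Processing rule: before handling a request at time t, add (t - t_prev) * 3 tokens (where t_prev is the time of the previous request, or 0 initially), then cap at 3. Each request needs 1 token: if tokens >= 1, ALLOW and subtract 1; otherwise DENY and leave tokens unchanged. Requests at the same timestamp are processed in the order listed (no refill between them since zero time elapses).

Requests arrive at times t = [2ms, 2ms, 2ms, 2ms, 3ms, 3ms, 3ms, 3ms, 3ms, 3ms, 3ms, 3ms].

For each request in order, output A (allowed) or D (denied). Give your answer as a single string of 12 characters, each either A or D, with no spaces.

Simulating step by step:
  req#1 t=2ms: ALLOW
  req#2 t=2ms: ALLOW
  req#3 t=2ms: ALLOW
  req#4 t=2ms: DENY
  req#5 t=3ms: ALLOW
  req#6 t=3ms: ALLOW
  req#7 t=3ms: ALLOW
  req#8 t=3ms: DENY
  req#9 t=3ms: DENY
  req#10 t=3ms: DENY
  req#11 t=3ms: DENY
  req#12 t=3ms: DENY

Answer: AAADAAADDDDD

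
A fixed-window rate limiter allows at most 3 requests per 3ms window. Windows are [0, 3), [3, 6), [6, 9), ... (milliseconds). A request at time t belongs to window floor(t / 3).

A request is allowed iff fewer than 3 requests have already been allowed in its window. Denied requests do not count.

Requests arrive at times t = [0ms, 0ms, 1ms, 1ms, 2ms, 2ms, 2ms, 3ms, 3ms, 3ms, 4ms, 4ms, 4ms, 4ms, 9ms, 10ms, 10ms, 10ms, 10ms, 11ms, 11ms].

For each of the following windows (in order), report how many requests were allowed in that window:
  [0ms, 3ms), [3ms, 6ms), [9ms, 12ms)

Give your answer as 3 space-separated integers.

Processing requests:
  req#1 t=0ms (window 0): ALLOW
  req#2 t=0ms (window 0): ALLOW
  req#3 t=1ms (window 0): ALLOW
  req#4 t=1ms (window 0): DENY
  req#5 t=2ms (window 0): DENY
  req#6 t=2ms (window 0): DENY
  req#7 t=2ms (window 0): DENY
  req#8 t=3ms (window 1): ALLOW
  req#9 t=3ms (window 1): ALLOW
  req#10 t=3ms (window 1): ALLOW
  req#11 t=4ms (window 1): DENY
  req#12 t=4ms (window 1): DENY
  req#13 t=4ms (window 1): DENY
  req#14 t=4ms (window 1): DENY
  req#15 t=9ms (window 3): ALLOW
  req#16 t=10ms (window 3): ALLOW
  req#17 t=10ms (window 3): ALLOW
  req#18 t=10ms (window 3): DENY
  req#19 t=10ms (window 3): DENY
  req#20 t=11ms (window 3): DENY
  req#21 t=11ms (window 3): DENY

Allowed counts by window: 3 3 3

Answer: 3 3 3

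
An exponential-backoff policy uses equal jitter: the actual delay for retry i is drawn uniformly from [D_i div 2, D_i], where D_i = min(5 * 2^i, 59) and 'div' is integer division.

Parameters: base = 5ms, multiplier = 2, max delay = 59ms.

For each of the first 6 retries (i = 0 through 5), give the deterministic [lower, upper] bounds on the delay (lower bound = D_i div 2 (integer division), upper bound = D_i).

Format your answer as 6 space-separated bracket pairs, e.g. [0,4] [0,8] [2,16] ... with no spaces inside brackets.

Computing bounds per retry:
  i=0: D_i=min(5*2^0,59)=5, bounds=[2,5]
  i=1: D_i=min(5*2^1,59)=10, bounds=[5,10]
  i=2: D_i=min(5*2^2,59)=20, bounds=[10,20]
  i=3: D_i=min(5*2^3,59)=40, bounds=[20,40]
  i=4: D_i=min(5*2^4,59)=59, bounds=[29,59]
  i=5: D_i=min(5*2^5,59)=59, bounds=[29,59]

Answer: [2,5] [5,10] [10,20] [20,40] [29,59] [29,59]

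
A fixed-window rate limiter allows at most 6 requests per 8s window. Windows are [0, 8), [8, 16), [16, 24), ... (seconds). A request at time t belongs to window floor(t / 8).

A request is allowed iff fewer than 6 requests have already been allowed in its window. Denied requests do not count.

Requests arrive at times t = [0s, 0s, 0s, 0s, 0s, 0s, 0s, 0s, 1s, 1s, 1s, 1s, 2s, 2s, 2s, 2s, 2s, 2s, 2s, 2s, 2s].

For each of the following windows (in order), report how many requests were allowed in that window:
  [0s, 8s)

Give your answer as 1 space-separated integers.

Answer: 6

Derivation:
Processing requests:
  req#1 t=0s (window 0): ALLOW
  req#2 t=0s (window 0): ALLOW
  req#3 t=0s (window 0): ALLOW
  req#4 t=0s (window 0): ALLOW
  req#5 t=0s (window 0): ALLOW
  req#6 t=0s (window 0): ALLOW
  req#7 t=0s (window 0): DENY
  req#8 t=0s (window 0): DENY
  req#9 t=1s (window 0): DENY
  req#10 t=1s (window 0): DENY
  req#11 t=1s (window 0): DENY
  req#12 t=1s (window 0): DENY
  req#13 t=2s (window 0): DENY
  req#14 t=2s (window 0): DENY
  req#15 t=2s (window 0): DENY
  req#16 t=2s (window 0): DENY
  req#17 t=2s (window 0): DENY
  req#18 t=2s (window 0): DENY
  req#19 t=2s (window 0): DENY
  req#20 t=2s (window 0): DENY
  req#21 t=2s (window 0): DENY

Allowed counts by window: 6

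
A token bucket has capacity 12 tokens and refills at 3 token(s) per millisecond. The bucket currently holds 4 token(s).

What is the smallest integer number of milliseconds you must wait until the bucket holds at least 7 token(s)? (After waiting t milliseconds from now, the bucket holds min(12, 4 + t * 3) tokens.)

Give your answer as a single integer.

Need 4 + t * 3 >= 7, so t >= 3/3.
Smallest integer t = ceil(3/3) = 1.

Answer: 1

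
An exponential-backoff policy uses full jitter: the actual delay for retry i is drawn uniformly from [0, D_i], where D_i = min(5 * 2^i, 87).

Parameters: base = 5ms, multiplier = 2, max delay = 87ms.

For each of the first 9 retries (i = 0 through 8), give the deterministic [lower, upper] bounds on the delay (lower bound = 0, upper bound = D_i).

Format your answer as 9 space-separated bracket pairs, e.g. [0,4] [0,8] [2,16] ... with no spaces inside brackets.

Answer: [0,5] [0,10] [0,20] [0,40] [0,80] [0,87] [0,87] [0,87] [0,87]

Derivation:
Computing bounds per retry:
  i=0: D_i=min(5*2^0,87)=5, bounds=[0,5]
  i=1: D_i=min(5*2^1,87)=10, bounds=[0,10]
  i=2: D_i=min(5*2^2,87)=20, bounds=[0,20]
  i=3: D_i=min(5*2^3,87)=40, bounds=[0,40]
  i=4: D_i=min(5*2^4,87)=80, bounds=[0,80]
  i=5: D_i=min(5*2^5,87)=87, bounds=[0,87]
  i=6: D_i=min(5*2^6,87)=87, bounds=[0,87]
  i=7: D_i=min(5*2^7,87)=87, bounds=[0,87]
  i=8: D_i=min(5*2^8,87)=87, bounds=[0,87]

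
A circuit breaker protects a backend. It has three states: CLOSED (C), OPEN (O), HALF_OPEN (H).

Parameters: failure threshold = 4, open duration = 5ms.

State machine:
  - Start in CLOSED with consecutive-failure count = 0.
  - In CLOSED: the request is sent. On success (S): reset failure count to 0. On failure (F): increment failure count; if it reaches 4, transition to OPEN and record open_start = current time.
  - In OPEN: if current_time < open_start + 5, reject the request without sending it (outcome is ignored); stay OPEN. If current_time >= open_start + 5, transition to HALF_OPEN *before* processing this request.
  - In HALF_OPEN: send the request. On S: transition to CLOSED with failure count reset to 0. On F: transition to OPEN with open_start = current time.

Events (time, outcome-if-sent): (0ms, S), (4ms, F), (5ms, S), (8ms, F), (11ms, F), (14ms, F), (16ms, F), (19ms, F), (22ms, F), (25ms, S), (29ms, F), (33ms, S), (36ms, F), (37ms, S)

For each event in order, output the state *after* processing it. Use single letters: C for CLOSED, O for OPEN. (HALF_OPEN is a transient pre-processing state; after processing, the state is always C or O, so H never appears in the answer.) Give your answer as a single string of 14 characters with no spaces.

Answer: CCCCCCOOOOOOOO

Derivation:
State after each event:
  event#1 t=0ms outcome=S: state=CLOSED
  event#2 t=4ms outcome=F: state=CLOSED
  event#3 t=5ms outcome=S: state=CLOSED
  event#4 t=8ms outcome=F: state=CLOSED
  event#5 t=11ms outcome=F: state=CLOSED
  event#6 t=14ms outcome=F: state=CLOSED
  event#7 t=16ms outcome=F: state=OPEN
  event#8 t=19ms outcome=F: state=OPEN
  event#9 t=22ms outcome=F: state=OPEN
  event#10 t=25ms outcome=S: state=OPEN
  event#11 t=29ms outcome=F: state=OPEN
  event#12 t=33ms outcome=S: state=OPEN
  event#13 t=36ms outcome=F: state=OPEN
  event#14 t=37ms outcome=S: state=OPEN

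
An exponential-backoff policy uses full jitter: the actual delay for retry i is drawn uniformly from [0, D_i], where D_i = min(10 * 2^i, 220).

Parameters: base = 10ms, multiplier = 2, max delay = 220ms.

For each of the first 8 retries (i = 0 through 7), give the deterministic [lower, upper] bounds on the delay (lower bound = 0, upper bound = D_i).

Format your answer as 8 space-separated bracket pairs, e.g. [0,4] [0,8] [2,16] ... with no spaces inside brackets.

Answer: [0,10] [0,20] [0,40] [0,80] [0,160] [0,220] [0,220] [0,220]

Derivation:
Computing bounds per retry:
  i=0: D_i=min(10*2^0,220)=10, bounds=[0,10]
  i=1: D_i=min(10*2^1,220)=20, bounds=[0,20]
  i=2: D_i=min(10*2^2,220)=40, bounds=[0,40]
  i=3: D_i=min(10*2^3,220)=80, bounds=[0,80]
  i=4: D_i=min(10*2^4,220)=160, bounds=[0,160]
  i=5: D_i=min(10*2^5,220)=220, bounds=[0,220]
  i=6: D_i=min(10*2^6,220)=220, bounds=[0,220]
  i=7: D_i=min(10*2^7,220)=220, bounds=[0,220]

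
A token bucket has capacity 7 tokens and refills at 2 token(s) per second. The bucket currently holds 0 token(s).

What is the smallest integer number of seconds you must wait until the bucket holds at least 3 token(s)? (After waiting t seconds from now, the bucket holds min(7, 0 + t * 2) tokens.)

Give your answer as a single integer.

Answer: 2

Derivation:
Need 0 + t * 2 >= 3, so t >= 3/2.
Smallest integer t = ceil(3/2) = 2.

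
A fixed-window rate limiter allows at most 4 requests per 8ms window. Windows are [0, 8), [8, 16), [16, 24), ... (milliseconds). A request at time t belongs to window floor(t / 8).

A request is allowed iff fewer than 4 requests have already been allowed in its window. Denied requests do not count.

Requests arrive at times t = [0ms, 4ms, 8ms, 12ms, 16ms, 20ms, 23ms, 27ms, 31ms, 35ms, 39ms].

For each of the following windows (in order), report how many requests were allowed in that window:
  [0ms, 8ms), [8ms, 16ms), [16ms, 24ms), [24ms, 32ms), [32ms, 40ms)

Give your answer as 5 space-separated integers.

Processing requests:
  req#1 t=0ms (window 0): ALLOW
  req#2 t=4ms (window 0): ALLOW
  req#3 t=8ms (window 1): ALLOW
  req#4 t=12ms (window 1): ALLOW
  req#5 t=16ms (window 2): ALLOW
  req#6 t=20ms (window 2): ALLOW
  req#7 t=23ms (window 2): ALLOW
  req#8 t=27ms (window 3): ALLOW
  req#9 t=31ms (window 3): ALLOW
  req#10 t=35ms (window 4): ALLOW
  req#11 t=39ms (window 4): ALLOW

Allowed counts by window: 2 2 3 2 2

Answer: 2 2 3 2 2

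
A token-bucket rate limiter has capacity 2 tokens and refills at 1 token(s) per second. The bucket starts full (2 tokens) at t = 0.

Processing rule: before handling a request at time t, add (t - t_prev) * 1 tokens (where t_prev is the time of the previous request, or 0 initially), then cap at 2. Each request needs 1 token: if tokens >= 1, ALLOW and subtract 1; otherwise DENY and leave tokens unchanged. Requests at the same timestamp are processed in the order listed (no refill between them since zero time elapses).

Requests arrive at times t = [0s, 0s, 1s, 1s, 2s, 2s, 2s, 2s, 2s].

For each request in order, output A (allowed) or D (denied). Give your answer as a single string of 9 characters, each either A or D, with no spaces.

Simulating step by step:
  req#1 t=0s: ALLOW
  req#2 t=0s: ALLOW
  req#3 t=1s: ALLOW
  req#4 t=1s: DENY
  req#5 t=2s: ALLOW
  req#6 t=2s: DENY
  req#7 t=2s: DENY
  req#8 t=2s: DENY
  req#9 t=2s: DENY

Answer: AAADADDDD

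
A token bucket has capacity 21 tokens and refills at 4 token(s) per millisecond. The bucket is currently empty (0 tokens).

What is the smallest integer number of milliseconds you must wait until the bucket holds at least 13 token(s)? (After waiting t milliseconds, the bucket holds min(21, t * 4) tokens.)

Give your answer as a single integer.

Answer: 4

Derivation:
Need t * 4 >= 13, so t >= 13/4.
Smallest integer t = ceil(13/4) = 4.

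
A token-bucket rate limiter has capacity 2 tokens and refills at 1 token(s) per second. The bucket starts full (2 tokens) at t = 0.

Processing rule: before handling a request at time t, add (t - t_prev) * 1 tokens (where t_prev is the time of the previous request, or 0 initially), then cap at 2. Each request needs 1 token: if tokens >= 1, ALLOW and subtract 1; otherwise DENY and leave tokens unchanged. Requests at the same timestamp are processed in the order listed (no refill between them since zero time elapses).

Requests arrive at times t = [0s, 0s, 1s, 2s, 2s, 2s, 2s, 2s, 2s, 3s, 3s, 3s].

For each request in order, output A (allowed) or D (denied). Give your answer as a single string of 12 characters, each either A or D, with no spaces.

Answer: AAAADDDDDADD

Derivation:
Simulating step by step:
  req#1 t=0s: ALLOW
  req#2 t=0s: ALLOW
  req#3 t=1s: ALLOW
  req#4 t=2s: ALLOW
  req#5 t=2s: DENY
  req#6 t=2s: DENY
  req#7 t=2s: DENY
  req#8 t=2s: DENY
  req#9 t=2s: DENY
  req#10 t=3s: ALLOW
  req#11 t=3s: DENY
  req#12 t=3s: DENY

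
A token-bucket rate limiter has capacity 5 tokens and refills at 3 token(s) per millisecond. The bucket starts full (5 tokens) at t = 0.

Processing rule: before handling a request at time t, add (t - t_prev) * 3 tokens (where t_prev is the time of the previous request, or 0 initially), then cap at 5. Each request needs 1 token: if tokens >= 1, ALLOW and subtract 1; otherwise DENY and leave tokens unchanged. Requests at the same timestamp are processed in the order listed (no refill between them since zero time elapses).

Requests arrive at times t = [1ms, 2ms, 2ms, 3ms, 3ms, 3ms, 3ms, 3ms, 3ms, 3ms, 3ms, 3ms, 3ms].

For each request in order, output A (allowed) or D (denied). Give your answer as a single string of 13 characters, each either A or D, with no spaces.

Simulating step by step:
  req#1 t=1ms: ALLOW
  req#2 t=2ms: ALLOW
  req#3 t=2ms: ALLOW
  req#4 t=3ms: ALLOW
  req#5 t=3ms: ALLOW
  req#6 t=3ms: ALLOW
  req#7 t=3ms: ALLOW
  req#8 t=3ms: ALLOW
  req#9 t=3ms: DENY
  req#10 t=3ms: DENY
  req#11 t=3ms: DENY
  req#12 t=3ms: DENY
  req#13 t=3ms: DENY

Answer: AAAAAAAADDDDD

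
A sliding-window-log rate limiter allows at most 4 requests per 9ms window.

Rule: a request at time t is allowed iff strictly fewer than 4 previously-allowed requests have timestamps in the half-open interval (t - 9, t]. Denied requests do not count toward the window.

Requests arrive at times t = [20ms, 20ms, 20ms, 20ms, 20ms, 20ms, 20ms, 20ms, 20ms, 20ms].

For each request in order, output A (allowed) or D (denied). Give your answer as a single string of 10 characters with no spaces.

Tracking allowed requests in the window:
  req#1 t=20ms: ALLOW
  req#2 t=20ms: ALLOW
  req#3 t=20ms: ALLOW
  req#4 t=20ms: ALLOW
  req#5 t=20ms: DENY
  req#6 t=20ms: DENY
  req#7 t=20ms: DENY
  req#8 t=20ms: DENY
  req#9 t=20ms: DENY
  req#10 t=20ms: DENY

Answer: AAAADDDDDD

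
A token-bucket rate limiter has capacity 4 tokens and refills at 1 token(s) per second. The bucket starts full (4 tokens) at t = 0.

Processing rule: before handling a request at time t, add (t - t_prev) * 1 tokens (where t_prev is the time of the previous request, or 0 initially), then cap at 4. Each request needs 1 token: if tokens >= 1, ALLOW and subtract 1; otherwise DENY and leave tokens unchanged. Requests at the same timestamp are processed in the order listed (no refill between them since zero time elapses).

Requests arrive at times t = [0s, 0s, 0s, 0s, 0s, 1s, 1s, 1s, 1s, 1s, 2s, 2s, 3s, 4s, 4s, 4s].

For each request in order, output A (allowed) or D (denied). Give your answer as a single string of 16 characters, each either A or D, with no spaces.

Answer: AAAADADDDDADAADD

Derivation:
Simulating step by step:
  req#1 t=0s: ALLOW
  req#2 t=0s: ALLOW
  req#3 t=0s: ALLOW
  req#4 t=0s: ALLOW
  req#5 t=0s: DENY
  req#6 t=1s: ALLOW
  req#7 t=1s: DENY
  req#8 t=1s: DENY
  req#9 t=1s: DENY
  req#10 t=1s: DENY
  req#11 t=2s: ALLOW
  req#12 t=2s: DENY
  req#13 t=3s: ALLOW
  req#14 t=4s: ALLOW
  req#15 t=4s: DENY
  req#16 t=4s: DENY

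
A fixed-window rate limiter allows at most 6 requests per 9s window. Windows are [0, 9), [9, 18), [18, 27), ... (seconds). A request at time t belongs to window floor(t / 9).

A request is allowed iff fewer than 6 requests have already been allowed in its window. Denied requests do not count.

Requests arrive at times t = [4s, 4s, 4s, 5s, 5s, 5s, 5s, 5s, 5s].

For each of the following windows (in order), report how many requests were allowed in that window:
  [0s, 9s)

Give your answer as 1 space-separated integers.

Processing requests:
  req#1 t=4s (window 0): ALLOW
  req#2 t=4s (window 0): ALLOW
  req#3 t=4s (window 0): ALLOW
  req#4 t=5s (window 0): ALLOW
  req#5 t=5s (window 0): ALLOW
  req#6 t=5s (window 0): ALLOW
  req#7 t=5s (window 0): DENY
  req#8 t=5s (window 0): DENY
  req#9 t=5s (window 0): DENY

Allowed counts by window: 6

Answer: 6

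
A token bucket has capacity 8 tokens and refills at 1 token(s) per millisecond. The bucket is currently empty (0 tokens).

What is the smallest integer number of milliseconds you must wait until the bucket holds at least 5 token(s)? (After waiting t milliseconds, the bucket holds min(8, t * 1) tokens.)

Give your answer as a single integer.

Need t * 1 >= 5, so t >= 5/1.
Smallest integer t = ceil(5/1) = 5.

Answer: 5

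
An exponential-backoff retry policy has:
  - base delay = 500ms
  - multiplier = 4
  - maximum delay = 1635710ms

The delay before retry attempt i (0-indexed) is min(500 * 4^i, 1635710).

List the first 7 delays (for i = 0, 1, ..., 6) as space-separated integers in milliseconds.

Computing each delay:
  i=0: min(500*4^0, 1635710) = 500
  i=1: min(500*4^1, 1635710) = 2000
  i=2: min(500*4^2, 1635710) = 8000
  i=3: min(500*4^3, 1635710) = 32000
  i=4: min(500*4^4, 1635710) = 128000
  i=5: min(500*4^5, 1635710) = 512000
  i=6: min(500*4^6, 1635710) = 1635710

Answer: 500 2000 8000 32000 128000 512000 1635710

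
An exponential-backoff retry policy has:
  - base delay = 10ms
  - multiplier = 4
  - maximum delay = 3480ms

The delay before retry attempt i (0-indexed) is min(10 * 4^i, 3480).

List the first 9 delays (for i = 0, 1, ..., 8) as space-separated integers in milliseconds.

Answer: 10 40 160 640 2560 3480 3480 3480 3480

Derivation:
Computing each delay:
  i=0: min(10*4^0, 3480) = 10
  i=1: min(10*4^1, 3480) = 40
  i=2: min(10*4^2, 3480) = 160
  i=3: min(10*4^3, 3480) = 640
  i=4: min(10*4^4, 3480) = 2560
  i=5: min(10*4^5, 3480) = 3480
  i=6: min(10*4^6, 3480) = 3480
  i=7: min(10*4^7, 3480) = 3480
  i=8: min(10*4^8, 3480) = 3480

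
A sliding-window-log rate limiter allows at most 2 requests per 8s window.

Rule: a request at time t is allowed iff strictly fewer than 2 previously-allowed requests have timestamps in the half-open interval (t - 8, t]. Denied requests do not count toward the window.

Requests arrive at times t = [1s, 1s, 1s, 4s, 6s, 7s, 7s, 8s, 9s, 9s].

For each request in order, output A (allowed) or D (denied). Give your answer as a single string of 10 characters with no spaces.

Tracking allowed requests in the window:
  req#1 t=1s: ALLOW
  req#2 t=1s: ALLOW
  req#3 t=1s: DENY
  req#4 t=4s: DENY
  req#5 t=6s: DENY
  req#6 t=7s: DENY
  req#7 t=7s: DENY
  req#8 t=8s: DENY
  req#9 t=9s: ALLOW
  req#10 t=9s: ALLOW

Answer: AADDDDDDAA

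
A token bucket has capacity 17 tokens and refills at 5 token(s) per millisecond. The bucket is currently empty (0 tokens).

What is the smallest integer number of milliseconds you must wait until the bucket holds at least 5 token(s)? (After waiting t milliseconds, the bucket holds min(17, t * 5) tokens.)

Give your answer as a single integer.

Need t * 5 >= 5, so t >= 5/5.
Smallest integer t = ceil(5/5) = 1.

Answer: 1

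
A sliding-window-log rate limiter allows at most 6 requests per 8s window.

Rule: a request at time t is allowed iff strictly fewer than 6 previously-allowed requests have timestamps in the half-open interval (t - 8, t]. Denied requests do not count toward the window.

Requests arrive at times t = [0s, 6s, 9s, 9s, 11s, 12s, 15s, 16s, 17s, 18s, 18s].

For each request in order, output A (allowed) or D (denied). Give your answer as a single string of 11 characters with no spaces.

Tracking allowed requests in the window:
  req#1 t=0s: ALLOW
  req#2 t=6s: ALLOW
  req#3 t=9s: ALLOW
  req#4 t=9s: ALLOW
  req#5 t=11s: ALLOW
  req#6 t=12s: ALLOW
  req#7 t=15s: ALLOW
  req#8 t=16s: ALLOW
  req#9 t=17s: ALLOW
  req#10 t=18s: ALLOW
  req#11 t=18s: DENY

Answer: AAAAAAAAAAD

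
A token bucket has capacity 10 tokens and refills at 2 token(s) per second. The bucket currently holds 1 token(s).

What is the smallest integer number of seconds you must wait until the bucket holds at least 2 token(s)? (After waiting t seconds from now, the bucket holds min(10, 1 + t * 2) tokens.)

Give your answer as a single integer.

Answer: 1

Derivation:
Need 1 + t * 2 >= 2, so t >= 1/2.
Smallest integer t = ceil(1/2) = 1.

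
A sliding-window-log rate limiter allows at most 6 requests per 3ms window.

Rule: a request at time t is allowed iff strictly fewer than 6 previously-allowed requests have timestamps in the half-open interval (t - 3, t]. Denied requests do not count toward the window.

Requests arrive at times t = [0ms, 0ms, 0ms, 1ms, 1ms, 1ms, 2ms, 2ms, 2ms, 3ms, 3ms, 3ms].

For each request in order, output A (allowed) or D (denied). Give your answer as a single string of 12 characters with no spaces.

Tracking allowed requests in the window:
  req#1 t=0ms: ALLOW
  req#2 t=0ms: ALLOW
  req#3 t=0ms: ALLOW
  req#4 t=1ms: ALLOW
  req#5 t=1ms: ALLOW
  req#6 t=1ms: ALLOW
  req#7 t=2ms: DENY
  req#8 t=2ms: DENY
  req#9 t=2ms: DENY
  req#10 t=3ms: ALLOW
  req#11 t=3ms: ALLOW
  req#12 t=3ms: ALLOW

Answer: AAAAAADDDAAA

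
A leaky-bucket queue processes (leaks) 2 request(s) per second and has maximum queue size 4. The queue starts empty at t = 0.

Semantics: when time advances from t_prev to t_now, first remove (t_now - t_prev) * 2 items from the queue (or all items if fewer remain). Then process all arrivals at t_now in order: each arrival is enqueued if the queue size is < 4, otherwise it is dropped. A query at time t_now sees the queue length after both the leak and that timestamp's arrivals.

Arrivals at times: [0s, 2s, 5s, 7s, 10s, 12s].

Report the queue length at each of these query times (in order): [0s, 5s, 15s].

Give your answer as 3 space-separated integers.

Answer: 1 1 0

Derivation:
Queue lengths at query times:
  query t=0s: backlog = 1
  query t=5s: backlog = 1
  query t=15s: backlog = 0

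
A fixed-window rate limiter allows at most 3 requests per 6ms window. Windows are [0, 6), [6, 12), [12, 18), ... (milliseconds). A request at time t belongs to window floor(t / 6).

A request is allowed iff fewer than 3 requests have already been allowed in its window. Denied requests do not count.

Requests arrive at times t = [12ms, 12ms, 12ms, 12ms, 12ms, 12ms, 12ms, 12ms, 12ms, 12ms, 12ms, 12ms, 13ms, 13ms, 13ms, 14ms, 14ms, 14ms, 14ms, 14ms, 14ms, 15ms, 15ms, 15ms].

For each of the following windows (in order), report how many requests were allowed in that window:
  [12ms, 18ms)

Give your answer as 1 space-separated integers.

Answer: 3

Derivation:
Processing requests:
  req#1 t=12ms (window 2): ALLOW
  req#2 t=12ms (window 2): ALLOW
  req#3 t=12ms (window 2): ALLOW
  req#4 t=12ms (window 2): DENY
  req#5 t=12ms (window 2): DENY
  req#6 t=12ms (window 2): DENY
  req#7 t=12ms (window 2): DENY
  req#8 t=12ms (window 2): DENY
  req#9 t=12ms (window 2): DENY
  req#10 t=12ms (window 2): DENY
  req#11 t=12ms (window 2): DENY
  req#12 t=12ms (window 2): DENY
  req#13 t=13ms (window 2): DENY
  req#14 t=13ms (window 2): DENY
  req#15 t=13ms (window 2): DENY
  req#16 t=14ms (window 2): DENY
  req#17 t=14ms (window 2): DENY
  req#18 t=14ms (window 2): DENY
  req#19 t=14ms (window 2): DENY
  req#20 t=14ms (window 2): DENY
  req#21 t=14ms (window 2): DENY
  req#22 t=15ms (window 2): DENY
  req#23 t=15ms (window 2): DENY
  req#24 t=15ms (window 2): DENY

Allowed counts by window: 3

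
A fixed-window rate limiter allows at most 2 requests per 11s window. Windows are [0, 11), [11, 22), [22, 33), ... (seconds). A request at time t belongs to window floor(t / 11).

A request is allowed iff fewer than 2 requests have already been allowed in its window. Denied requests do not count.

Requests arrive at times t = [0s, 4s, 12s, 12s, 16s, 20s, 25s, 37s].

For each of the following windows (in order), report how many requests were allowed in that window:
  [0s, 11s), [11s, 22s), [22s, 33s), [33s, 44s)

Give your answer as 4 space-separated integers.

Processing requests:
  req#1 t=0s (window 0): ALLOW
  req#2 t=4s (window 0): ALLOW
  req#3 t=12s (window 1): ALLOW
  req#4 t=12s (window 1): ALLOW
  req#5 t=16s (window 1): DENY
  req#6 t=20s (window 1): DENY
  req#7 t=25s (window 2): ALLOW
  req#8 t=37s (window 3): ALLOW

Allowed counts by window: 2 2 1 1

Answer: 2 2 1 1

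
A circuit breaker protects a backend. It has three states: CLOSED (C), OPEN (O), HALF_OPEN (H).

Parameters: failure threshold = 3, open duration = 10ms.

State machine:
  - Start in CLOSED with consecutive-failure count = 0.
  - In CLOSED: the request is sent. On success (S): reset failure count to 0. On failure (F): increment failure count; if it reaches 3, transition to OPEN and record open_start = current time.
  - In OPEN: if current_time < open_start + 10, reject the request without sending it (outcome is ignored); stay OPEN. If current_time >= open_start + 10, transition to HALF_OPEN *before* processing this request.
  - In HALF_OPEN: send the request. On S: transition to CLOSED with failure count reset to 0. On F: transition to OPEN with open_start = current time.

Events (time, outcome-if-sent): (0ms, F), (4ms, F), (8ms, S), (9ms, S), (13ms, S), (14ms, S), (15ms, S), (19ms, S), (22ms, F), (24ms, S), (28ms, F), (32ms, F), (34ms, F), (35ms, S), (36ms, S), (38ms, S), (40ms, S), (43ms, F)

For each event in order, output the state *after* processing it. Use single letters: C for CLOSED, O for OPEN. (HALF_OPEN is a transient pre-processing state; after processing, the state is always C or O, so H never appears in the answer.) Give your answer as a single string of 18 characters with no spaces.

Answer: CCCCCCCCCCCCOOOOOO

Derivation:
State after each event:
  event#1 t=0ms outcome=F: state=CLOSED
  event#2 t=4ms outcome=F: state=CLOSED
  event#3 t=8ms outcome=S: state=CLOSED
  event#4 t=9ms outcome=S: state=CLOSED
  event#5 t=13ms outcome=S: state=CLOSED
  event#6 t=14ms outcome=S: state=CLOSED
  event#7 t=15ms outcome=S: state=CLOSED
  event#8 t=19ms outcome=S: state=CLOSED
  event#9 t=22ms outcome=F: state=CLOSED
  event#10 t=24ms outcome=S: state=CLOSED
  event#11 t=28ms outcome=F: state=CLOSED
  event#12 t=32ms outcome=F: state=CLOSED
  event#13 t=34ms outcome=F: state=OPEN
  event#14 t=35ms outcome=S: state=OPEN
  event#15 t=36ms outcome=S: state=OPEN
  event#16 t=38ms outcome=S: state=OPEN
  event#17 t=40ms outcome=S: state=OPEN
  event#18 t=43ms outcome=F: state=OPEN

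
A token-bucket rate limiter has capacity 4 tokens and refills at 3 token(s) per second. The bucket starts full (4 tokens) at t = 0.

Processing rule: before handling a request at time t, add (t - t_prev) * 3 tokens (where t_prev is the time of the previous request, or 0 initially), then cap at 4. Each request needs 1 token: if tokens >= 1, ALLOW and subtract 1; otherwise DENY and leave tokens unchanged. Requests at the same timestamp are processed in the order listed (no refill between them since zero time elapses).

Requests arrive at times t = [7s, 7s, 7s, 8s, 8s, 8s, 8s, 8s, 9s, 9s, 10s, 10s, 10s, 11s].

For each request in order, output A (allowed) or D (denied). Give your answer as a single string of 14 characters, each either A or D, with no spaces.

Simulating step by step:
  req#1 t=7s: ALLOW
  req#2 t=7s: ALLOW
  req#3 t=7s: ALLOW
  req#4 t=8s: ALLOW
  req#5 t=8s: ALLOW
  req#6 t=8s: ALLOW
  req#7 t=8s: ALLOW
  req#8 t=8s: DENY
  req#9 t=9s: ALLOW
  req#10 t=9s: ALLOW
  req#11 t=10s: ALLOW
  req#12 t=10s: ALLOW
  req#13 t=10s: ALLOW
  req#14 t=11s: ALLOW

Answer: AAAAAAADAAAAAA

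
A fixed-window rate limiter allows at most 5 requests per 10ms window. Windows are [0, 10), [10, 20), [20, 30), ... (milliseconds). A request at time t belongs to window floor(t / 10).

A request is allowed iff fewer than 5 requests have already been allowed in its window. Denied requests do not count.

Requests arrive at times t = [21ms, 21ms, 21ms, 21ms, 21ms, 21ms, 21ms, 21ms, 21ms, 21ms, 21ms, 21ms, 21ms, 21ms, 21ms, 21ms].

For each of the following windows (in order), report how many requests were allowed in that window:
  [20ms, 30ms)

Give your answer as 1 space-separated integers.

Processing requests:
  req#1 t=21ms (window 2): ALLOW
  req#2 t=21ms (window 2): ALLOW
  req#3 t=21ms (window 2): ALLOW
  req#4 t=21ms (window 2): ALLOW
  req#5 t=21ms (window 2): ALLOW
  req#6 t=21ms (window 2): DENY
  req#7 t=21ms (window 2): DENY
  req#8 t=21ms (window 2): DENY
  req#9 t=21ms (window 2): DENY
  req#10 t=21ms (window 2): DENY
  req#11 t=21ms (window 2): DENY
  req#12 t=21ms (window 2): DENY
  req#13 t=21ms (window 2): DENY
  req#14 t=21ms (window 2): DENY
  req#15 t=21ms (window 2): DENY
  req#16 t=21ms (window 2): DENY

Allowed counts by window: 5

Answer: 5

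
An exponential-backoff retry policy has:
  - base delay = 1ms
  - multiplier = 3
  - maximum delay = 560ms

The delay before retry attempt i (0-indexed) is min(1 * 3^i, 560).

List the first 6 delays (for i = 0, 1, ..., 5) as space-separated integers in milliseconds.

Answer: 1 3 9 27 81 243

Derivation:
Computing each delay:
  i=0: min(1*3^0, 560) = 1
  i=1: min(1*3^1, 560) = 3
  i=2: min(1*3^2, 560) = 9
  i=3: min(1*3^3, 560) = 27
  i=4: min(1*3^4, 560) = 81
  i=5: min(1*3^5, 560) = 243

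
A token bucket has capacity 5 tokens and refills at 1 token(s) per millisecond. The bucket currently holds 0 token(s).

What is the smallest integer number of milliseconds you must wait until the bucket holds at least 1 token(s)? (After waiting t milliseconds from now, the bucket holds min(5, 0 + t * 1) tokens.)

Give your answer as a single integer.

Answer: 1

Derivation:
Need 0 + t * 1 >= 1, so t >= 1/1.
Smallest integer t = ceil(1/1) = 1.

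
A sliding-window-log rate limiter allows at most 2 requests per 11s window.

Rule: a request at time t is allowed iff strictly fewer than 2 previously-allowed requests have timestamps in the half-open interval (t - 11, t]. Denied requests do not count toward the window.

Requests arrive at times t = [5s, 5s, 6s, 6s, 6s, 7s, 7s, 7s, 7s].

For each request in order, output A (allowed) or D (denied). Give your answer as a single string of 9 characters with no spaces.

Answer: AADDDDDDD

Derivation:
Tracking allowed requests in the window:
  req#1 t=5s: ALLOW
  req#2 t=5s: ALLOW
  req#3 t=6s: DENY
  req#4 t=6s: DENY
  req#5 t=6s: DENY
  req#6 t=7s: DENY
  req#7 t=7s: DENY
  req#8 t=7s: DENY
  req#9 t=7s: DENY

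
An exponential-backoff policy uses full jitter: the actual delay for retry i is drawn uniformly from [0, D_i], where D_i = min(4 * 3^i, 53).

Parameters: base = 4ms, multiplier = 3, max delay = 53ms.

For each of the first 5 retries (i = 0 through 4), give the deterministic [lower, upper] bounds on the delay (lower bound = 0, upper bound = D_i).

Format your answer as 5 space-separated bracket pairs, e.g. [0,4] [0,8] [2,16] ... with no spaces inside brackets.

Computing bounds per retry:
  i=0: D_i=min(4*3^0,53)=4, bounds=[0,4]
  i=1: D_i=min(4*3^1,53)=12, bounds=[0,12]
  i=2: D_i=min(4*3^2,53)=36, bounds=[0,36]
  i=3: D_i=min(4*3^3,53)=53, bounds=[0,53]
  i=4: D_i=min(4*3^4,53)=53, bounds=[0,53]

Answer: [0,4] [0,12] [0,36] [0,53] [0,53]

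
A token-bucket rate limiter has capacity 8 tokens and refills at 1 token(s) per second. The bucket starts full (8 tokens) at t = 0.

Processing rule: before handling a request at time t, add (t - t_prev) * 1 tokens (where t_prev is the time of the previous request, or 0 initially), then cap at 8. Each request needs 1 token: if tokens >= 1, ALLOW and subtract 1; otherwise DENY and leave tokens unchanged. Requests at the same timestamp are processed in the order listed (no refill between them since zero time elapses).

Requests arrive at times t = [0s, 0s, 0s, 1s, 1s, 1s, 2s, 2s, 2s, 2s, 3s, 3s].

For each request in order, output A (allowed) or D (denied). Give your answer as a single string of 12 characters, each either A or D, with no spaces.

Answer: AAAAAAAAAAAD

Derivation:
Simulating step by step:
  req#1 t=0s: ALLOW
  req#2 t=0s: ALLOW
  req#3 t=0s: ALLOW
  req#4 t=1s: ALLOW
  req#5 t=1s: ALLOW
  req#6 t=1s: ALLOW
  req#7 t=2s: ALLOW
  req#8 t=2s: ALLOW
  req#9 t=2s: ALLOW
  req#10 t=2s: ALLOW
  req#11 t=3s: ALLOW
  req#12 t=3s: DENY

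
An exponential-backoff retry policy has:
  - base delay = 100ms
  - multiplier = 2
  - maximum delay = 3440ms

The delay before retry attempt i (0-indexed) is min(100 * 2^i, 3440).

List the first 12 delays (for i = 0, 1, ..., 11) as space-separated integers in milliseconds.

Answer: 100 200 400 800 1600 3200 3440 3440 3440 3440 3440 3440

Derivation:
Computing each delay:
  i=0: min(100*2^0, 3440) = 100
  i=1: min(100*2^1, 3440) = 200
  i=2: min(100*2^2, 3440) = 400
  i=3: min(100*2^3, 3440) = 800
  i=4: min(100*2^4, 3440) = 1600
  i=5: min(100*2^5, 3440) = 3200
  i=6: min(100*2^6, 3440) = 3440
  i=7: min(100*2^7, 3440) = 3440
  i=8: min(100*2^8, 3440) = 3440
  i=9: min(100*2^9, 3440) = 3440
  i=10: min(100*2^10, 3440) = 3440
  i=11: min(100*2^11, 3440) = 3440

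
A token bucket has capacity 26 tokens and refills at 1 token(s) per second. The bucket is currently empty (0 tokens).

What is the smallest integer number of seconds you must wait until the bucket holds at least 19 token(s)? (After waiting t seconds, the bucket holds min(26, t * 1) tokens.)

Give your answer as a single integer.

Need t * 1 >= 19, so t >= 19/1.
Smallest integer t = ceil(19/1) = 19.

Answer: 19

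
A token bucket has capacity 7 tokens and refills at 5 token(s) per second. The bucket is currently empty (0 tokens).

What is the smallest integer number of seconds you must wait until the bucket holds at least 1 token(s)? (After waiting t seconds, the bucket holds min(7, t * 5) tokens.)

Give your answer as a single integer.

Need t * 5 >= 1, so t >= 1/5.
Smallest integer t = ceil(1/5) = 1.

Answer: 1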